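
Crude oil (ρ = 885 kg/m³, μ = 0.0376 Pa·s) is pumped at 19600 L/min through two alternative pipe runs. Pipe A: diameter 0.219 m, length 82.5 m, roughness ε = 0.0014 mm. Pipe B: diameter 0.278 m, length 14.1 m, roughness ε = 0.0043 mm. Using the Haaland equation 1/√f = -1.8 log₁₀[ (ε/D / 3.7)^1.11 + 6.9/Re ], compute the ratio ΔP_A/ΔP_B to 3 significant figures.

Pipe A: V = Q/A = 0.3267/0.03767 = 8.672 m/s; Re = 4.47e+04; ε/D = 6.39e-06; Haaland → f = 0.02126; ΔP_A = f(L/D)(ρV²/2) = 2.665e+05 Pa.
Pipe B: V = Q/A = 0.3267/0.0607 = 5.382 m/s; Re = 3.521e+04; ε/D = 1.55e-05; Haaland → f = 0.02248; ΔP_B = f(L/D)(ρV²/2) = 1.461e+04 Pa.
ΔP_A/ΔP_B = 2.665e+05/1.461e+04 = 18.2.

ΔP_A/ΔP_B ≈ 18.2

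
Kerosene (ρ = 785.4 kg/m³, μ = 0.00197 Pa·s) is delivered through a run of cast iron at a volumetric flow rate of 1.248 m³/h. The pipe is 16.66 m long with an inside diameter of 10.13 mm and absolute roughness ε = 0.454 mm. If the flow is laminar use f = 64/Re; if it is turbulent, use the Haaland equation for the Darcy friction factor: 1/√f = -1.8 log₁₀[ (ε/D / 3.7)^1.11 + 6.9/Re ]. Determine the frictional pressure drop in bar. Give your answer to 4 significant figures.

ΔP ≈ 8.323 bar

Q = 1.248 m³/h = 1.248/3600 = 0.0003467 m³/s.
Cross-sectional area A = πD²/4 = π(0.01013)²/4 = 8.06e-05 m²; mean velocity V = Q/A = 0.0003467/8.06e-05 = 4.301 m/s.
Reynolds number Re = ρVD/μ = 785.4 · 4.301 · 0.01013 / 0.00197 = 1.737e+04.
Re > 4000 → turbulent. Relative roughness ε/D = 0.000454/0.01013 = 0.0448. Haaland: 1/√f = -1.8 log₁₀[(0.0448/3.7)^1.11 + 6.9/1.737e+04] = -1.8 log₁₀[0.00745 + 0.000397] = 3.789, so f = 0.06965.
Darcy-Weisbach: ΔP = f(L/D)(ρV²/2) = 0.06965·(16.66/0.01013)·(785.4·4.301²/2) = 0.06965·1645·7266 = 8.323e+05 Pa.
ΔP = 8.323e+05 Pa = 8.323 bar.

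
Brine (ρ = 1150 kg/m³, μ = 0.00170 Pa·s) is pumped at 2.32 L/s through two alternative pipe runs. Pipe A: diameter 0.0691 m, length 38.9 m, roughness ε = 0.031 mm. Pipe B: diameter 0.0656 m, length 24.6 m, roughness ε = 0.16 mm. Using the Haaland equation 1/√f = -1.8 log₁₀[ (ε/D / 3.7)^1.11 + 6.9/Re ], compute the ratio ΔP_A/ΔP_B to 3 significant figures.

ΔP_A/ΔP_B ≈ 1.04

Pipe A: V = Q/A = 0.00232/0.00375 = 0.6186 m/s; Re = 2.892e+04; ε/D = 0.000449; Haaland → f = 0.02453; ΔP_A = f(L/D)(ρV²/2) = 3039 Pa.
Pipe B: V = Q/A = 0.00232/0.00338 = 0.6864 m/s; Re = 3.046e+04; ε/D = 0.00244; Haaland → f = 0.02863; ΔP_B = f(L/D)(ρV²/2) = 2909 Pa.
ΔP_A/ΔP_B = 3039/2909 = 1.04.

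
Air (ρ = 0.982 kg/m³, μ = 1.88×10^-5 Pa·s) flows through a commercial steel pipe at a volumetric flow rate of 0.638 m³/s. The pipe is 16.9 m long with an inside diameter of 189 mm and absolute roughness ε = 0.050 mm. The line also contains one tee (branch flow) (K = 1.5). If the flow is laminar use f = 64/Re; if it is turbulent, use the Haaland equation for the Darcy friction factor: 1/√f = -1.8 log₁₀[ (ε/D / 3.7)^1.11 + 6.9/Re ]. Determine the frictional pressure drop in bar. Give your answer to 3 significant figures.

Cross-sectional area A = πD²/4 = π(0.189)²/4 = 0.02806 m²; mean velocity V = Q/A = 0.638/0.02806 = 22.74 m/s.
Reynolds number Re = ρVD/μ = 0.982 · 22.74 · 0.189 / 1.88e-05 = 2.245e+05.
Re > 4000 → turbulent. Relative roughness ε/D = 5e-05/0.189 = 0.000265. Haaland: 1/√f = -1.8 log₁₀[(0.000265/3.7)^1.11 + 6.9/2.245e+05] = -1.8 log₁₀[2.5e-05 + 3.07e-05] = 7.657, so f = 0.01706.
Total minor-loss coefficient ΣK = 1·1.5 = 1.5.
ΔP = [f·L/D + ΣK]·(ρV²/2) = [0.01706·16.9/0.189 + 1.5]·(0.982·22.74²/2) = [1.525 + 1.5]·253.9 = 768.2 Pa.
ΔP = 768.2 Pa = 0.00768 bar.

ΔP ≈ 0.00768 bar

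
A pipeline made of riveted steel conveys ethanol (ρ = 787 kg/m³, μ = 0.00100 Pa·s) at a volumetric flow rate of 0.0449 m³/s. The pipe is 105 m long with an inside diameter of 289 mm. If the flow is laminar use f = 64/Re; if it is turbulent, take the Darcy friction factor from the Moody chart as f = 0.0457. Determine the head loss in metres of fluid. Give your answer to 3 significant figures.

Cross-sectional area A = πD²/4 = π(0.289)²/4 = 0.0656 m²; mean velocity V = Q/A = 0.0449/0.0656 = 0.6845 m/s.
Reynolds number Re = ρVD/μ = 787 · 0.6845 · 0.289 / 0.001 = 1.557e+05.
Re > 4000 → turbulent; use the Moody-chart value f = 0.0457.
Darcy-Weisbach: ΔP = f(L/D)(ρV²/2) = 0.0457·(105/0.289)·(787·0.6845²/2) = 0.0457·363.3·184.4 = 3061 Pa.
Head loss h_f = ΔP/(ρg) = 3061/(787·9.81) = 0.396 m.

h_f ≈ 0.396 m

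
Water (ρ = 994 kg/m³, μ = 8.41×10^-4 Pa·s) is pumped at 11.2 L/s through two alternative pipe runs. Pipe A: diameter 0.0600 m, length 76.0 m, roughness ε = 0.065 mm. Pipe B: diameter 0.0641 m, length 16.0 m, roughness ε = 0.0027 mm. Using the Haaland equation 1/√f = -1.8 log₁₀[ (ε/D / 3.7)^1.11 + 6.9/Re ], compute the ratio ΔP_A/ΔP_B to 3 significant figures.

ΔP_A/ΔP_B ≈ 9.20

Pipe A: V = Q/A = 0.0112/0.002827 = 3.961 m/s; Re = 2.809e+05; ε/D = 0.00108; Haaland → f = 0.02092; ΔP_A = f(L/D)(ρV²/2) = 2.066e+05 Pa.
Pipe B: V = Q/A = 0.0112/0.003227 = 3.471 m/s; Re = 2.629e+05; ε/D = 4.21e-05; Haaland → f = 0.01504; ΔP_B = f(L/D)(ρV²/2) = 2.247e+04 Pa.
ΔP_A/ΔP_B = 2.066e+05/2.247e+04 = 9.20.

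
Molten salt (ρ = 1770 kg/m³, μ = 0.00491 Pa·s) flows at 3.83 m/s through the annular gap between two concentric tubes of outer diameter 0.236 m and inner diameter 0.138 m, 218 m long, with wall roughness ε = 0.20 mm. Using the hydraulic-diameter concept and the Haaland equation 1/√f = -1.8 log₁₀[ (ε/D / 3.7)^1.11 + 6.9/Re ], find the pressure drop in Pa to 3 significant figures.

Hydraulic diameter D_h = 4A/P = D_o - D_i = 0.236 - 0.138 = 0.098 m.
Re = ρVD_h/μ = 1770·3.83·0.098/0.00491 = 1.353e+05.
ε/D_h = 0.0002/0.098 = 0.00204; Haaland gives 1/√f = -1.8 log₁₀[0.000242+5.1e-05] = 6.361, so f = 0.02472.
ΔP = f(L/D_h)(ρV²/2) = 0.02472·218/0.098·1.298e+04 = 7.138e+05 Pa.

ΔP ≈ 714000 Pa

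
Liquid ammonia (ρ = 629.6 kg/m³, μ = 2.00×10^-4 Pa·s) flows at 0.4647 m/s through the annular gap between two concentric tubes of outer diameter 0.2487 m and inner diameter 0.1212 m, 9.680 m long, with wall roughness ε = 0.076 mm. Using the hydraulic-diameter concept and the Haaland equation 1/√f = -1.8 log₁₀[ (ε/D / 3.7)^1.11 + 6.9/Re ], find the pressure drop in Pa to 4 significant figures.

Hydraulic diameter D_h = 4A/P = D_o - D_i = 0.2487 - 0.1212 = 0.1275 m.
Re = ρVD_h/μ = 629.6·0.4647·0.1275/0.0002 = 1.865e+05.
ε/D_h = 7.6e-05/0.1275 = 0.000596; Haaland gives 1/√f = -1.8 log₁₀[6.16e-05+3.7e-05] = 7.211, so f = 0.01923.
ΔP = f(L/D_h)(ρV²/2) = 0.01923·9.68/0.1275·67.98 = 99.26 Pa.

ΔP ≈ 99.26 Pa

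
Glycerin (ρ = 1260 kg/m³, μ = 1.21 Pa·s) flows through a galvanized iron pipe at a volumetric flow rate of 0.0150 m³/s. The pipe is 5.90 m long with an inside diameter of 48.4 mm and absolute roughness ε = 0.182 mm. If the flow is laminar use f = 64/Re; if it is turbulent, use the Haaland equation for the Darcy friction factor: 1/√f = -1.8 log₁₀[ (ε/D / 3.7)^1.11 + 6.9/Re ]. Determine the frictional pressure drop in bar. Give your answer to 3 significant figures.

ΔP ≈ 7.95 bar

Cross-sectional area A = πD²/4 = π(0.0484)²/4 = 0.00184 m²; mean velocity V = Q/A = 0.015/0.00184 = 8.153 m/s.
Reynolds number Re = ρVD/μ = 1260 · 8.153 · 0.0484 / 1.21 = 410.9.
Re < 2300 → laminar flow, so f = 64/Re = 64/410.9 = 0.1558 (the turbulent correlation is not needed).
Darcy-Weisbach: ΔP = f(L/D)(ρV²/2) = 0.1558·(5.9/0.0484)·(1260·8.153²/2) = 0.1558·121.9·4.188e+04 = 7.951e+05 Pa.
ΔP = 7.951e+05 Pa = 7.95 bar.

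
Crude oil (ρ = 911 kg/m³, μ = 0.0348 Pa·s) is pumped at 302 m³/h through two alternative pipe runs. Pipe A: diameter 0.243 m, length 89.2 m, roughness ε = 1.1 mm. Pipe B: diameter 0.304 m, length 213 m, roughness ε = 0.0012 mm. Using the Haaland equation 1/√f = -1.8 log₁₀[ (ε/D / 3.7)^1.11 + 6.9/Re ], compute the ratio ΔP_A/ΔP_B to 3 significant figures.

ΔP_A/ΔP_B ≈ 1.46

Pipe A: V = Q/A = 0.08389/0.04638 = 1.809 m/s; Re = 1.151e+04; ε/D = 0.00453; Haaland → f = 0.03604; ΔP_A = f(L/D)(ρV²/2) = 1.972e+04 Pa.
Pipe B: V = Q/A = 0.08389/0.07258 = 1.156 m/s; Re = 9198; ε/D = 3.95e-06; Haaland → f = 0.03161; ΔP_B = f(L/D)(ρV²/2) = 1.348e+04 Pa.
ΔP_A/ΔP_B = 1.972e+04/1.348e+04 = 1.46.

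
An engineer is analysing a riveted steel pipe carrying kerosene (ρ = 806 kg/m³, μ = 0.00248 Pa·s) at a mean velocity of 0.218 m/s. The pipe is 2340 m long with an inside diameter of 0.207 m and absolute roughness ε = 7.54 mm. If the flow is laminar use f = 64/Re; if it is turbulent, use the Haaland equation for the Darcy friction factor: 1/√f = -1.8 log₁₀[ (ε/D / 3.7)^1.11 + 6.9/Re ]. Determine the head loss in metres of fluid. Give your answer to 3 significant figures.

Reynolds number Re = ρVD/μ = 806 · 0.218 · 0.207 / 0.00248 = 1.467e+04.
Re > 4000 → turbulent. Relative roughness ε/D = 0.00754/0.207 = 0.0364. Haaland: 1/√f = -1.8 log₁₀[(0.0364/3.7)^1.11 + 6.9/1.467e+04] = -1.8 log₁₀[0.00592 + 0.00047] = 3.95, so f = 0.0641.
Darcy-Weisbach: ΔP = f(L/D)(ρV²/2) = 0.0641·(2340/0.207)·(806·0.218²/2) = 0.0641·1.13e+04·19.15 = 1.388e+04 Pa.
Head loss h_f = ΔP/(ρg) = 1.388e+04/(806·9.81) = 1.76 m.

h_f ≈ 1.76 m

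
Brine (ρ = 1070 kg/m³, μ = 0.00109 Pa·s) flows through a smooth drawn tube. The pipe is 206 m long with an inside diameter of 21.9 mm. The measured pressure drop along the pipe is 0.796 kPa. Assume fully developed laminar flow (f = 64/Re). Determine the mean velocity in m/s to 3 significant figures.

V ≈ 0.0531 m/s

For laminar flow, f = 64/Re with Re = ρVD/μ, so Darcy-Weisbach reduces to ΔP = 32μLV/D². Solving for V: V = ΔP·D²/(32μL) = 796·(0.0219)²/(32·0.00109·206) = 0.05313 m/s.
Check: Re = ρVD/μ = 1070·0.05313·0.0219/0.00109 = 1142 < 2300, so the laminar assumption holds.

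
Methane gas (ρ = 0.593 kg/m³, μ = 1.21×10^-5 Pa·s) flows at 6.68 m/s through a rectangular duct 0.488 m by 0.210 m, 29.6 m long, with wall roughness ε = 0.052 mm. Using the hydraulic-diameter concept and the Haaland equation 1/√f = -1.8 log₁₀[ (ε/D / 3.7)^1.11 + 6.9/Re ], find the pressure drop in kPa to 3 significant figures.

Hydraulic diameter D_h = 4A/P = 4·(0.488·0.21)/(2·(0.488+0.21)) = 0.4099/1.396 = 0.2936 m.
Re = ρVD_h/μ = 0.593·6.68·0.2936/1.21e-05 = 9.613e+04.
ε/D_h = 5.2e-05/0.2936 = 0.000177; Haaland gives 1/√f = -1.8 log₁₀[1.6e-05+7.18e-05] = 7.302, so f = 0.01876.
ΔP = f(L/D_h)(ρV²/2) = 0.01876·29.6/0.2936·13.23 = 25.02 Pa.
ΔP = 0.0250 kPa.

ΔP ≈ 0.0250 kPa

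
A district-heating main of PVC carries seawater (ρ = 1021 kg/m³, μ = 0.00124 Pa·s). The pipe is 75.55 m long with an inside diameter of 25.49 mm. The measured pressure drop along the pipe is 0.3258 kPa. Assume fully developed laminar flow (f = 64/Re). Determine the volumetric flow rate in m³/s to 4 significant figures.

Q ≈ 3.603×10^-5 m³/s

For laminar flow, f = 64/Re with Re = ρVD/μ, so Darcy-Weisbach reduces to ΔP = 32μLV/D². Solving for V: V = ΔP·D²/(32μL) = 325.8·(0.02549)²/(32·0.00124·75.55) = 0.07061 m/s.
Check: Re = ρVD/μ = 1021·0.07061·0.02549/0.00124 = 1482 < 2300, so the laminar assumption holds.
Q = V·A = 0.07061·(π/4·0.02549²) = 3.603e-05 m³/s = 3.603×10^-5 m³/s.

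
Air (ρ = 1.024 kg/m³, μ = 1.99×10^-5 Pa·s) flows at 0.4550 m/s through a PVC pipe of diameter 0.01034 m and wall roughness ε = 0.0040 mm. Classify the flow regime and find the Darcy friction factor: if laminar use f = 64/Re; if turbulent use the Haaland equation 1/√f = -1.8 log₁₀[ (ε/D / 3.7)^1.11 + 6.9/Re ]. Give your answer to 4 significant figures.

Re = ρVD/μ = 1.024·0.455·0.01034/1.99e-05 = 242.1.
Re < 2300 → laminar, so f = 64/Re = 0.2644 (roughness is irrelevant in laminar flow).

f ≈ 0.2644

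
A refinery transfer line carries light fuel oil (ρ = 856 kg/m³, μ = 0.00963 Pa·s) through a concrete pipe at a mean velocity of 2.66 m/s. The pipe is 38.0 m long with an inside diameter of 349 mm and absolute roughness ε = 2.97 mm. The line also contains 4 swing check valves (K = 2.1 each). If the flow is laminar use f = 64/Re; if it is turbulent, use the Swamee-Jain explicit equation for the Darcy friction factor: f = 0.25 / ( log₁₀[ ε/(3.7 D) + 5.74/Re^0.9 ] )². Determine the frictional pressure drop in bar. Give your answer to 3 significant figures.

Reynolds number Re = ρVD/μ = 856 · 2.66 · 0.349 / 0.00963 = 8.252e+04.
Re > 4000 → turbulent. Relative roughness ε/D = 0.00297/0.349 = 0.00851. Swamee-Jain: f = 0.25/(log₁₀[0.00851/3.7 + 5.74/8.252e+04^0.9])² = 0.25/(log₁₀[0.0023 + 0.000216])² = 0.25/(-2.599)² = 0.037.
Total minor-loss coefficient ΣK = 4·2.1 = 8.4.
ΔP = [f·L/D + ΣK]·(ρV²/2) = [0.037·38/0.349 + 8.4]·(856·2.66²/2) = [4.029 + 8.4]·3028 = 3.764e+04 Pa.
ΔP = 3.764e+04 Pa = 0.376 bar.

ΔP ≈ 0.376 bar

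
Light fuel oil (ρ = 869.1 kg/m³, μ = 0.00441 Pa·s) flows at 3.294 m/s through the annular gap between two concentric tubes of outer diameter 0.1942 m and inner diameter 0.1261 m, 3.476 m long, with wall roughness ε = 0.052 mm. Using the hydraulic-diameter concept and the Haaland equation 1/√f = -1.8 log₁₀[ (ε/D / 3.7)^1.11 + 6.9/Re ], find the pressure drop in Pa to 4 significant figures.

Hydraulic diameter D_h = 4A/P = D_o - D_i = 0.1942 - 0.1261 = 0.0681 m.
Re = ρVD_h/μ = 869.1·3.294·0.0681/0.00441 = 4.421e+04.
ε/D_h = 5.2e-05/0.0681 = 0.000764; Haaland gives 1/√f = -1.8 log₁₀[8.11e-05+0.000156] = 6.525, so f = 0.02349.
ΔP = f(L/D_h)(ρV²/2) = 0.02349·3.476/0.0681·4715 = 5653 Pa.

ΔP ≈ 5653 Pa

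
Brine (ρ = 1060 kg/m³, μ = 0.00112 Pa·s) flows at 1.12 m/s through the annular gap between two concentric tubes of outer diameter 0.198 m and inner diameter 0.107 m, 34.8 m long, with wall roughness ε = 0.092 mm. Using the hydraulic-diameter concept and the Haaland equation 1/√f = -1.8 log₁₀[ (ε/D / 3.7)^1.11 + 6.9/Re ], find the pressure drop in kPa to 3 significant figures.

Hydraulic diameter D_h = 4A/P = D_o - D_i = 0.198 - 0.107 = 0.091 m.
Re = ρVD_h/μ = 1060·1.12·0.091/0.00112 = 9.646e+04.
ε/D_h = 9.2e-05/0.091 = 0.00101; Haaland gives 1/√f = -1.8 log₁₀[0.000111+7.15e-05] = 6.73, so f = 0.02208.
ΔP = f(L/D_h)(ρV²/2) = 0.02208·34.8/0.091·664.8 = 5613 Pa.
ΔP = 5.61 kPa.

ΔP ≈ 5.61 kPa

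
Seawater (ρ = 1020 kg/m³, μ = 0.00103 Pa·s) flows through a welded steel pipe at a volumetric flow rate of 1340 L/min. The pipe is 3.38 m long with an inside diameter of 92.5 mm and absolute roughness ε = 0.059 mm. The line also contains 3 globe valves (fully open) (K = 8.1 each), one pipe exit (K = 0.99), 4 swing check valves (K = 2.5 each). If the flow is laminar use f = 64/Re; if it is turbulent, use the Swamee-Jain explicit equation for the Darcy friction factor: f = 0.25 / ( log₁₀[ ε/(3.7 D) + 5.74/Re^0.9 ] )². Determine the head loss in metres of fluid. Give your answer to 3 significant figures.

h_f ≈ 20.3 m

Q = 1340 L/min = 1340/60000 = 0.02233 m³/s.
Cross-sectional area A = πD²/4 = π(0.0925)²/4 = 0.00672 m²; mean velocity V = Q/A = 0.02233/0.00672 = 3.323 m/s.
Reynolds number Re = ρVD/μ = 1020 · 3.323 · 0.0925 / 0.00103 = 3.044e+05.
Re > 4000 → turbulent. Relative roughness ε/D = 5.9e-05/0.0925 = 0.000638. Swamee-Jain: f = 0.25/(log₁₀[0.000638/3.7 + 5.74/3.044e+05^0.9])² = 0.25/(log₁₀[0.000172 + 6.66e-05])² = 0.25/(-3.622)² = 0.01906.
Total minor-loss coefficient ΣK = 3·8.1 + 1·0.99 + 4·2.5 = 35.3.
ΔP = [f·L/D + ΣK]·(ρV²/2) = [0.01906·3.38/0.0925 + 35.3]·(1020·3.323²/2) = [0.6965 + 35.3]·5633 = 2.027e+05 Pa.
Head loss h_f = ΔP/(ρg) = 2.027e+05/(1020·9.81) = 20.3 m.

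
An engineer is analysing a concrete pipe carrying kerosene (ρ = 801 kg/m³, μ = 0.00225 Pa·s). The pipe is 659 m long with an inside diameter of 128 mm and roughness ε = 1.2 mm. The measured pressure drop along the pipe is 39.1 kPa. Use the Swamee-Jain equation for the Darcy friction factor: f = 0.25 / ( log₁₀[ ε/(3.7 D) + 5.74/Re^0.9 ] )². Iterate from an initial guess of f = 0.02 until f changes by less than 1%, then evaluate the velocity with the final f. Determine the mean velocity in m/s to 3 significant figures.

V ≈ 0.693 m/s

Rearranging Darcy-Weisbach: V = √(2·ΔP·D/(f·L·ρ)). With ε/D = 0.0012/0.128 = 0.00937, iterate starting from f = 0.02:
  f = 0.02 → V = √(2·3.91e+04·0.128/(0.02·659·801)) = 0.9737 m/s; Re = ρVD/μ = 4.437e+04; f → 0.03887
  f = 0.03887 → V = 0.6984 m/s; Re = 3.183e+04; f → 0.03947
  f = 0.03947 → V = 0.6931 m/s; Re = 3.159e+04; f → 0.03948
Converged (Δf/f < 1%). With the final f = 0.03948: V = √(2·3.91e+04·0.128/(0.03948·659·801)) = 0.693 m/s.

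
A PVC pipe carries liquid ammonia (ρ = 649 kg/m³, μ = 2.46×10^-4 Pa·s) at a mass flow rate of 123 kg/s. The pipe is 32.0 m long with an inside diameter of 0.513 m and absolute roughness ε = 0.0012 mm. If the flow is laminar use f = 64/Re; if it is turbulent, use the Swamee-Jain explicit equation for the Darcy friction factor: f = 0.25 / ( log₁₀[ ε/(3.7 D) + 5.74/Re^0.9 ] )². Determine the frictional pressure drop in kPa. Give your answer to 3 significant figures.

ΔP ≈ 0.192 kPa

A = πD²/4 = π(0.513)²/4 = 0.2067 m²; mean velocity V = ṁ/(ρA) = 123/(649 · 0.2067) = 0.9169 m/s.
Reynolds number Re = ρVD/μ = 649 · 0.9169 · 0.513 / 0.000246 = 1.241e+06.
Re > 4000 → turbulent. Relative roughness ε/D = 1.2e-06/0.513 = 2.34e-06. Swamee-Jain: f = 0.25/(log₁₀[2.34e-06/3.7 + 5.74/1.241e+06^0.9])² = 0.25/(log₁₀[6.32e-07 + 1.88e-05])² = 0.25/(-4.711)² = 0.01126.
Darcy-Weisbach: ΔP = f(L/D)(ρV²/2) = 0.01126·(32/0.513)·(649·0.9169²/2) = 0.01126·62.38·272.8 = 191.7 Pa.
ΔP = 191.7 Pa = 0.192 kPa.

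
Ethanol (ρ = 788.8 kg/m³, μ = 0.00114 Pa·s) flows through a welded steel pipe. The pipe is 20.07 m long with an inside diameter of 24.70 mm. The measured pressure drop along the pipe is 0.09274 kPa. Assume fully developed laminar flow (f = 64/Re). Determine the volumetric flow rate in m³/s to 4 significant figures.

For laminar flow, f = 64/Re with Re = ρVD/μ, so Darcy-Weisbach reduces to ΔP = 32μLV/D². Solving for V: V = ΔP·D²/(32μL) = 92.74·(0.0247)²/(32·0.00114·20.07) = 0.07728 m/s.
Check: Re = ρVD/μ = 788.8·0.07728·0.0247/0.00114 = 1321 < 2300, so the laminar assumption holds.
Q = V·A = 0.07728·(π/4·0.0247²) = 3.703e-05 m³/s = 3.703×10^-5 m³/s.

Q ≈ 3.703×10^-5 m³/s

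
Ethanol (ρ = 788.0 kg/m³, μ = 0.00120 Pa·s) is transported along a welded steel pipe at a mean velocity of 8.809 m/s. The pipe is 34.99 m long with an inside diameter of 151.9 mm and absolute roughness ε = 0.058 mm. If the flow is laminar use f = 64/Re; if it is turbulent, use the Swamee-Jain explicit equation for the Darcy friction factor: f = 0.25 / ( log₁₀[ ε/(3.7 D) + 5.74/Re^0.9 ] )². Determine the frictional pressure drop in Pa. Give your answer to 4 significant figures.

ΔP ≈ 116400 Pa

Reynolds number Re = ρVD/μ = 788 · 8.809 · 0.1519 / 0.0012 = 8.787e+05.
Re > 4000 → turbulent. Relative roughness ε/D = 5.8e-05/0.1519 = 0.000382. Swamee-Jain: f = 0.25/(log₁₀[0.000382/3.7 + 5.74/8.787e+05^0.9])² = 0.25/(log₁₀[0.000103 + 2.57e-05])² = 0.25/(-3.89)² = 0.01652.
Darcy-Weisbach: ΔP = f(L/D)(ρV²/2) = 0.01652·(34.99/0.1519)·(788·8.809²/2) = 0.01652·230.3·3.057e+04 = 1.164e+05 Pa.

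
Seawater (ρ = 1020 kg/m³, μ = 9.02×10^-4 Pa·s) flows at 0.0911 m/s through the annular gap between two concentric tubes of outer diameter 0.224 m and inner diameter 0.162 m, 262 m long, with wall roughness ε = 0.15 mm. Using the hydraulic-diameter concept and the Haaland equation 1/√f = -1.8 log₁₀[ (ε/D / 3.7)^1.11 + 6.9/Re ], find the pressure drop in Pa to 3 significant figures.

Hydraulic diameter D_h = 4A/P = D_o - D_i = 0.224 - 0.162 = 0.062 m.
Re = ρVD_h/μ = 1020·0.0911·0.062/0.000902 = 6387.
ε/D_h = 0.00015/0.062 = 0.00242; Haaland gives 1/√f = -1.8 log₁₀[0.000292+0.00108] = 5.153, so f = 0.03766.
ΔP = f(L/D_h)(ρV²/2) = 0.03766·262/0.062·4.233 = 673.7 Pa.

ΔP ≈ 674 Pa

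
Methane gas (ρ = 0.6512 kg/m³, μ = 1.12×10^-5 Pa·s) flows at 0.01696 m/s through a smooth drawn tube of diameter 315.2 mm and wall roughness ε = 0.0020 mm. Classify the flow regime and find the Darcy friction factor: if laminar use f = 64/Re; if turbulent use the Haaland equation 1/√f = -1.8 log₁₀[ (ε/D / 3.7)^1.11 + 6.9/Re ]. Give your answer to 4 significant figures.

f ≈ 0.2059

Re = ρVD/μ = 0.6512·0.01696·0.3152/1.12e-05 = 310.8.
Re < 2300 → laminar, so f = 64/Re = 0.2059 (roughness is irrelevant in laminar flow).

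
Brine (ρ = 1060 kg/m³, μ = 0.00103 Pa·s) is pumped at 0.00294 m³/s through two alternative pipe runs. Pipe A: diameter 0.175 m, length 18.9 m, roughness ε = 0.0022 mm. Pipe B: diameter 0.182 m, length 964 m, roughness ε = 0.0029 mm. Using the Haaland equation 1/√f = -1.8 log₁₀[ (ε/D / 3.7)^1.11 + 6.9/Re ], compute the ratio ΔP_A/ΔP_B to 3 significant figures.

ΔP_A/ΔP_B ≈ 0.0236

Pipe A: V = Q/A = 0.00294/0.02405 = 0.1222 m/s; Re = 2.201e+04; ε/D = 1.26e-05; Haaland → f = 0.02516; ΔP_A = f(L/D)(ρV²/2) = 21.51 Pa.
Pipe B: V = Q/A = 0.00294/0.02602 = 0.113 m/s; Re = 2.117e+04; ε/D = 1.59e-05; Haaland → f = 0.02541; ΔP_B = f(L/D)(ρV²/2) = 910.9 Pa.
ΔP_A/ΔP_B = 21.51/910.9 = 0.0236.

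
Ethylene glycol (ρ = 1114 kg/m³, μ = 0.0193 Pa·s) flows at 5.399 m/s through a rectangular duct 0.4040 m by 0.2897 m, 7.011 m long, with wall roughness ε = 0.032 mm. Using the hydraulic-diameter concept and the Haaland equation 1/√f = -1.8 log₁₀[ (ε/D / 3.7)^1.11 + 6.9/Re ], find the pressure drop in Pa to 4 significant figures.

Hydraulic diameter D_h = 4A/P = 4·(0.404·0.2897)/(2·(0.404+0.2897)) = 0.4682/1.387 = 0.3374 m.
Re = ρVD_h/μ = 1114·5.399·0.3374/0.0193 = 1.052e+05.
ε/D_h = 3.2e-05/0.3374 = 9.48e-05; Haaland gives 1/√f = -1.8 log₁₀[8.01e-06+6.56e-05] = 7.439, so f = 0.01807.
ΔP = f(L/D_h)(ρV²/2) = 0.01807·7.011/0.3374·1.624e+04 = 6095 Pa.

ΔP ≈ 6095 Pa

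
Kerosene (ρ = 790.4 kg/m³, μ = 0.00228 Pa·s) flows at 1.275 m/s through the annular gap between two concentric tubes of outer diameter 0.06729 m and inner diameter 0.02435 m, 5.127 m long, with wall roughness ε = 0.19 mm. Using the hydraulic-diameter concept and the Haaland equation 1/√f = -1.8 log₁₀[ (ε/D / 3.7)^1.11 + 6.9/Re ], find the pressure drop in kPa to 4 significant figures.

ΔP ≈ 2.579 kPa

Hydraulic diameter D_h = 4A/P = D_o - D_i = 0.06729 - 0.02435 = 0.04294 m.
Re = ρVD_h/μ = 790.4·1.275·0.04294/0.00228 = 1.898e+04.
ε/D_h = 0.00019/0.04294 = 0.00442; Haaland gives 1/√f = -1.8 log₁₀[0.00057+0.000364] = 5.453, so f = 0.03363.
ΔP = f(L/D_h)(ρV²/2) = 0.03363·5.127/0.04294·642.4 = 2579 Pa.
ΔP = 2.579 kPa.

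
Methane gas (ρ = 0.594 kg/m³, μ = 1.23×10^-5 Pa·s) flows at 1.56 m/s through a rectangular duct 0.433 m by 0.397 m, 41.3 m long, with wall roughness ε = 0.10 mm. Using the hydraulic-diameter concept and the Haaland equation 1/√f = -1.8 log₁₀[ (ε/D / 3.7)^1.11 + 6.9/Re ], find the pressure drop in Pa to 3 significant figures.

ΔP ≈ 1.70 Pa

Hydraulic diameter D_h = 4A/P = 4·(0.433·0.397)/(2·(0.433+0.397)) = 0.6876/1.66 = 0.4142 m.
Re = ρVD_h/μ = 0.594·1.56·0.4142/1.23e-05 = 3.121e+04.
ε/D_h = 0.0001/0.4142 = 0.000241; Haaland gives 1/√f = -1.8 log₁₀[2.26e-05+0.000221] = 6.504, so f = 0.02364.
ΔP = f(L/D_h)(ρV²/2) = 0.02364·41.3/0.4142·0.7228 = 1.704 Pa.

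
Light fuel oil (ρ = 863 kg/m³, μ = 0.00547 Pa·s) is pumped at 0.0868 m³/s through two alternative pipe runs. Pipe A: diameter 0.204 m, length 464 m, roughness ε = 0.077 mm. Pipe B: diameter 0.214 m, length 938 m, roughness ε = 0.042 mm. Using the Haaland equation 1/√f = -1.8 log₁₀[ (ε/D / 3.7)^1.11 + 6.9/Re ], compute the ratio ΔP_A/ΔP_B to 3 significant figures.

ΔP_A/ΔP_B ≈ 0.648

Pipe A: V = Q/A = 0.0868/0.03269 = 2.656 m/s; Re = 8.547e+04; ε/D = 0.000377; Haaland → f = 0.02; ΔP_A = f(L/D)(ρV²/2) = 1.384e+05 Pa.
Pipe B: V = Q/A = 0.0868/0.03597 = 2.413 m/s; Re = 8.148e+04; ε/D = 0.000196; Haaland → f = 0.0194; ΔP_B = f(L/D)(ρV²/2) = 2.137e+05 Pa.
ΔP_A/ΔP_B = 1.384e+05/2.137e+05 = 0.648.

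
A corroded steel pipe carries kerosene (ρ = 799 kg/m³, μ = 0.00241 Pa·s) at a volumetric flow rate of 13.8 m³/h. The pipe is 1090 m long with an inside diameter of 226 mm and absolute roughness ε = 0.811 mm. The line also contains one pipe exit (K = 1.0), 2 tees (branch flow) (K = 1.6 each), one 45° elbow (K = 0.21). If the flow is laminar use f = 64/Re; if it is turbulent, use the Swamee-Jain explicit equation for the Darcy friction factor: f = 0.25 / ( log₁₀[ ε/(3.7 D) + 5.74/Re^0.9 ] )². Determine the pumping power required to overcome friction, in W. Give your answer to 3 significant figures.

P ≈ 2.69 W

Q = 13.8 m³/h = 13.8/3600 = 0.003833 m³/s.
Cross-sectional area A = πD²/4 = π(0.226)²/4 = 0.04011 m²; mean velocity V = Q/A = 0.003833/0.04011 = 0.09556 m/s.
Reynolds number Re = ρVD/μ = 799 · 0.09556 · 0.226 / 0.00241 = 7160.
Re > 4000 → turbulent. Relative roughness ε/D = 0.000811/0.226 = 0.00359. Swamee-Jain: f = 0.25/(log₁₀[0.00359/3.7 + 5.74/7160^0.9])² = 0.25/(log₁₀[0.00097 + 0.00195])² = 0.25/(-2.535)² = 0.0389.
Total minor-loss coefficient ΣK = 1·1 + 2·1.6 + 1·0.21 = 4.41.
ΔP = [f·L/D + ΣK]·(ρV²/2) = [0.0389·1090/0.226 + 4.41]·(799·0.09556²/2) = [187.6 + 4.41]·3.648 = 700.6 Pa.
Pumping power P = QΔP = 0.003833·700.6 = 2.686 W = 2.69 W.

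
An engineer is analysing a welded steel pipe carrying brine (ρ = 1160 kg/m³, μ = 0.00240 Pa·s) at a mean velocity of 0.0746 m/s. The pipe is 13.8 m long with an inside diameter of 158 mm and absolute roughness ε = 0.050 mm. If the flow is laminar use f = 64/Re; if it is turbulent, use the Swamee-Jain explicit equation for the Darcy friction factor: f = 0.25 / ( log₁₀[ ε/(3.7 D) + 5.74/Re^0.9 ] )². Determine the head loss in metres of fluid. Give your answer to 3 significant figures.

Reynolds number Re = ρVD/μ = 1160 · 0.0746 · 0.158 / 0.0024 = 5697.
Re > 4000 → turbulent. Relative roughness ε/D = 5e-05/0.158 = 0.000316. Swamee-Jain: f = 0.25/(log₁₀[0.000316/3.7 + 5.74/5697^0.9])² = 0.25/(log₁₀[8.55e-05 + 0.00239])² = 0.25/(-2.606)² = 0.03681.
Darcy-Weisbach: ΔP = f(L/D)(ρV²/2) = 0.03681·(13.8/0.158)·(1160·0.0746²/2) = 0.03681·87.34·3.228 = 10.38 Pa.
Head loss h_f = ΔP/(ρg) = 10.38/(1160·9.81) = 9.12×10^-4 m.

h_f ≈ 9.12×10^-4 m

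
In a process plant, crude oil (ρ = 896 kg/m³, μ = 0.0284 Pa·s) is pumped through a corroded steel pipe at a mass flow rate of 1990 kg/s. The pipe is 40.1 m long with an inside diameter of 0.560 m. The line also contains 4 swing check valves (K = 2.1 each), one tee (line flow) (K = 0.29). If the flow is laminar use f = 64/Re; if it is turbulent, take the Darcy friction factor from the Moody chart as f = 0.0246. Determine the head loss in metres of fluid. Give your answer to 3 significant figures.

h_f ≈ 43.3 m

A = πD²/4 = π(0.56)²/4 = 0.2463 m²; mean velocity V = ṁ/(ρA) = 1990/(896 · 0.2463) = 9.017 m/s.
Reynolds number Re = ρVD/μ = 896 · 9.017 · 0.56 / 0.0284 = 1.593e+05.
Re > 4000 → turbulent; use the Moody-chart value f = 0.0246.
Total minor-loss coefficient ΣK = 4·2.1 + 1·0.29 = 8.69.
ΔP = [f·L/D + ΣK]·(ρV²/2) = [0.0246·40.1/0.56 + 8.69]·(896·9.017²/2) = [1.762 + 8.69]·3.643e+04 = 3.807e+05 Pa.
Head loss h_f = ΔP/(ρg) = 3.807e+05/(896·9.81) = 43.3 m.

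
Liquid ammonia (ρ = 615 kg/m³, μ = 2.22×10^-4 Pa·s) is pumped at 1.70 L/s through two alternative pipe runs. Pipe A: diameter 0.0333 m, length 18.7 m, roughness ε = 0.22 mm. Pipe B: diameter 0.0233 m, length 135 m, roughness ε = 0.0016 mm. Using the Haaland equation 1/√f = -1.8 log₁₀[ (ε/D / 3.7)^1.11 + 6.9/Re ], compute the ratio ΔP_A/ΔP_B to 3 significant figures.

ΔP_A/ΔP_B ≈ 0.0509

Pipe A: V = Q/A = 0.0017/0.0008709 = 1.952 m/s; Re = 1.801e+05; ε/D = 0.00661; Haaland → f = 0.03357; ΔP_A = f(L/D)(ρV²/2) = 2.209e+04 Pa.
Pipe B: V = Q/A = 0.0017/0.0004264 = 3.987 m/s; Re = 2.574e+05; ε/D = 6.87e-05; Haaland → f = 0.01531; ΔP_B = f(L/D)(ρV²/2) = 4.337e+05 Pa.
ΔP_A/ΔP_B = 2.209e+04/4.337e+05 = 0.0509.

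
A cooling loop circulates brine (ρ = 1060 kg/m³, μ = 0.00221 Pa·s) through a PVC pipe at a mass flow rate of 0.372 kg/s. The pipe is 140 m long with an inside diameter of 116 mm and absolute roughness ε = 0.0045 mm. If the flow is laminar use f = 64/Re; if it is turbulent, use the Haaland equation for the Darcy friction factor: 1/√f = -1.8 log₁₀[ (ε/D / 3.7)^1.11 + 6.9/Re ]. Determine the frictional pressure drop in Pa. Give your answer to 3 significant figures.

A = πD²/4 = π(0.116)²/4 = 0.01057 m²; mean velocity V = ṁ/(ρA) = 0.372/(1060 · 0.01057) = 0.03321 m/s.
Reynolds number Re = ρVD/μ = 1060 · 0.03321 · 0.116 / 0.00221 = 1848.
Re < 2300 → laminar flow, so f = 64/Re = 64/1848 = 0.03464 (the turbulent correlation is not needed).
Darcy-Weisbach: ΔP = f(L/D)(ρV²/2) = 0.03464·(140/0.116)·(1060·0.03321²/2) = 0.03464·1207·0.5844 = 24.43 Pa.

ΔP ≈ 24.4 Pa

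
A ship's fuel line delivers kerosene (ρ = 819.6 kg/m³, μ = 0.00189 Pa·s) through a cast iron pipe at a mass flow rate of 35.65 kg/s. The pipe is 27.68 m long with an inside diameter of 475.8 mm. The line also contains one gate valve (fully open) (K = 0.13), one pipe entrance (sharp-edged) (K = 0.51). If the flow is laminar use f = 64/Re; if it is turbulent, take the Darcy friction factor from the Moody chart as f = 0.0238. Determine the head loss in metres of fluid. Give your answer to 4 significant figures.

h_f ≈ 0.006176 m

A = πD²/4 = π(0.4758)²/4 = 0.1778 m²; mean velocity V = ṁ/(ρA) = 35.65/(819.6 · 0.1778) = 0.2446 m/s.
Reynolds number Re = ρVD/μ = 819.6 · 0.2446 · 0.4758 / 0.00189 = 5.048e+04.
Re > 4000 → turbulent; use the Moody-chart value f = 0.0238.
Total minor-loss coefficient ΣK = 1·0.13 + 1·0.51 = 0.64.
ΔP = [f·L/D + ΣK]·(ρV²/2) = [0.0238·27.68/0.4758 + 0.64]·(819.6·0.2446²/2) = [1.385 + 0.64]·24.53 = 49.65 Pa.
Head loss h_f = ΔP/(ρg) = 49.65/(819.6·9.81) = 0.006176 m.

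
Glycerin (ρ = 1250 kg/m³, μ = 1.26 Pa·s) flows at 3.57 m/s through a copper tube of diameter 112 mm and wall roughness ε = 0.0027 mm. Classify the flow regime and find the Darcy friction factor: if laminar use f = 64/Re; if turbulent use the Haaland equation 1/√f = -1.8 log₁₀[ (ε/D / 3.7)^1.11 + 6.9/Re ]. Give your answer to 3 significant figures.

Re = ρVD/μ = 1250·3.57·0.112/1.26 = 396.7.
Re < 2300 → laminar, so f = 64/Re = 0.1613 (roughness is irrelevant in laminar flow).

f ≈ 0.161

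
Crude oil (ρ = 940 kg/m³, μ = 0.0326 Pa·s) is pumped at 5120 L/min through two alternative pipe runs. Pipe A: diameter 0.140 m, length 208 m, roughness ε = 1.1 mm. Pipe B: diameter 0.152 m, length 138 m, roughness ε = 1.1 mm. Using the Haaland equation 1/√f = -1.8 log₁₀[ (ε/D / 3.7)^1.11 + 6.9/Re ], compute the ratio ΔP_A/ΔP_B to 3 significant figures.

Pipe A: V = Q/A = 0.08533/0.01539 = 5.543 m/s; Re = 2.238e+04; ε/D = 0.00786; Haaland → f = 0.03779; ΔP_A = f(L/D)(ρV²/2) = 8.109e+05 Pa.
Pipe B: V = Q/A = 0.08533/0.01815 = 4.703 m/s; Re = 2.061e+04; ε/D = 0.00724; Haaland → f = 0.03722; ΔP_B = f(L/D)(ρV²/2) = 3.513e+05 Pa.
ΔP_A/ΔP_B = 8.109e+05/3.513e+05 = 2.31.

ΔP_A/ΔP_B ≈ 2.31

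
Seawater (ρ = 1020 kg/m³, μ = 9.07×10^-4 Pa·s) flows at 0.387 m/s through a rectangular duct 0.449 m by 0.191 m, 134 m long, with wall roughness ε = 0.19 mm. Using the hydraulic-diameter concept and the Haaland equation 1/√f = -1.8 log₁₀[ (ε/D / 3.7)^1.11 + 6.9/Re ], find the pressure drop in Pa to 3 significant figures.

Hydraulic diameter D_h = 4A/P = 4·(0.449·0.191)/(2·(0.449+0.191)) = 0.343/1.28 = 0.268 m.
Re = ρVD_h/μ = 1020·0.387·0.268/0.000907 = 1.166e+05.
ε/D_h = 0.00019/0.268 = 0.000709; Haaland gives 1/√f = -1.8 log₁₀[7.47e-05+5.92e-05] = 6.972, so f = 0.02057.
ΔP = f(L/D_h)(ρV²/2) = 0.02057·134/0.268·76.38 = 785.7 Pa.

ΔP ≈ 786 Pa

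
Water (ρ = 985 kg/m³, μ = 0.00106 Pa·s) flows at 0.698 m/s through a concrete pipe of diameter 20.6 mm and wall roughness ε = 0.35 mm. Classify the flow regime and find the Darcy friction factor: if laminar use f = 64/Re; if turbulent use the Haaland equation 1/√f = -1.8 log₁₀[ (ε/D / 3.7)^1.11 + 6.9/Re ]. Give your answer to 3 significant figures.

f ≈ 0.0488

Re = ρVD/μ = 985·0.698·0.0206/0.00106 = 1.336e+04.
Re > 4000 → turbulent. ε/D = 0.00035/0.0206 = 0.017; Haaland: 1/√f = -1.8 log₁₀[0.00254 + 0.000516] = 4.527, so f = 0.0488.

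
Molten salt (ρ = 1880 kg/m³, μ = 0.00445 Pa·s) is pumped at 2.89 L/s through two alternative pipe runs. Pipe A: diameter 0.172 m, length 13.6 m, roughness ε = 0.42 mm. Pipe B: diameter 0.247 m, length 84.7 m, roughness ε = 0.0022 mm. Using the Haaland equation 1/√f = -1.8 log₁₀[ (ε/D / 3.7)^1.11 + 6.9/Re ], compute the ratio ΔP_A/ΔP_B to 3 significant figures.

ΔP_A/ΔP_B ≈ 0.970

Pipe A: V = Q/A = 0.00289/0.02324 = 0.1244 m/s; Re = 9038; ε/D = 0.00244; Haaland → f = 0.03486; ΔP_A = f(L/D)(ρV²/2) = 40.09 Pa.
Pipe B: V = Q/A = 0.00289/0.04792 = 0.06031 m/s; Re = 6294; ε/D = 8.91e-06; Haaland → f = 0.03523; ΔP_B = f(L/D)(ρV²/2) = 41.31 Pa.
ΔP_A/ΔP_B = 40.09/41.31 = 0.970.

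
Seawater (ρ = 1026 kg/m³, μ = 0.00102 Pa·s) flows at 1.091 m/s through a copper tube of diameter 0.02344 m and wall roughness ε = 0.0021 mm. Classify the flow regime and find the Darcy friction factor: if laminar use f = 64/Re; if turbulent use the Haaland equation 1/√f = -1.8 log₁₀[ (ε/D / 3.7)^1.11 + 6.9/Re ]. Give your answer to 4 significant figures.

Re = ρVD/μ = 1026·1.091·0.02344/0.00102 = 2.572e+04.
Re > 4000 → turbulent. ε/D = 2.1e-06/0.02344 = 8.96e-05; Haaland: 1/√f = -1.8 log₁₀[7.52e-06 + 0.000268] = 6.407, so f = 0.02436.

f ≈ 0.02436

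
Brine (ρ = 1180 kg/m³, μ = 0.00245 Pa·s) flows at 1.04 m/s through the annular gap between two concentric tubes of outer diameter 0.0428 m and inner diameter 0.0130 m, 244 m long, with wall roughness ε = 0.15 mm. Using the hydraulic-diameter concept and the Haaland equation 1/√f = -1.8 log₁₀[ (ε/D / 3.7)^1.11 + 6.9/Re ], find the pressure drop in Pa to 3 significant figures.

ΔP ≈ 185000 Pa

Hydraulic diameter D_h = 4A/P = D_o - D_i = 0.0428 - 0.013 = 0.0298 m.
Re = ρVD_h/μ = 1180·1.04·0.0298/0.00245 = 1.493e+04.
ε/D_h = 0.00015/0.0298 = 0.00503; Haaland gives 1/√f = -1.8 log₁₀[0.000658+0.000462] = 5.311, so f = 0.03545.
ΔP = f(L/D_h)(ρV²/2) = 0.03545·244/0.0298·638.1 = 1.852e+05 Pa.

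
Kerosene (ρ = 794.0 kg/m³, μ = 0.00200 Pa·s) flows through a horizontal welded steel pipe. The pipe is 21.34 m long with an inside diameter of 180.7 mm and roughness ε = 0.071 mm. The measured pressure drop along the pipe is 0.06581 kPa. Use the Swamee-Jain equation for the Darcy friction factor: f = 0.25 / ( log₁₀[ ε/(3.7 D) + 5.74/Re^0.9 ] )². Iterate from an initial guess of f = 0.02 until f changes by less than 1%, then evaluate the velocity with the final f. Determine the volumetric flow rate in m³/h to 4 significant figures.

Q ≈ 20.61 m³/h

Rearranging Darcy-Weisbach: V = √(2·ΔP·D/(f·L·ρ)). With ε/D = 7.1e-05/0.1807 = 0.000393, iterate starting from f = 0.02:
  f = 0.02 → V = √(2·65.81·0.1807/(0.02·21.34·794)) = 0.2649 m/s; Re = ρVD/μ = 1.9e+04; f → 0.02708
  f = 0.02708 → V = 0.2277 m/s; Re = 1.633e+04; f → 0.02804
  f = 0.02804 → V = 0.2237 m/s; Re = 1.605e+04; f → 0.02816
Converged (Δf/f < 1%). With the final f = 0.02816: V = √(2·65.81·0.1807/(0.02816·21.34·794)) = 0.2233 m/s.
Q = V·A = 0.2233·(π/4·0.1807²) = 0.005726 m³/s = 20.61 m³/h.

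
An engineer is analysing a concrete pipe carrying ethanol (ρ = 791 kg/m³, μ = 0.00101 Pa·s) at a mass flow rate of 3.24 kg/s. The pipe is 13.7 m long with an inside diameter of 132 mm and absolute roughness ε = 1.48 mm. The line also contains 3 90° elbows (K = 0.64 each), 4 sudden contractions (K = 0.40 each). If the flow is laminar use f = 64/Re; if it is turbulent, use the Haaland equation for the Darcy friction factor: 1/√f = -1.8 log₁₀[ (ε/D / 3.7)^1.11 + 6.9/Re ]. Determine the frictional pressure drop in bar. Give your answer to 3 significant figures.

A = πD²/4 = π(0.132)²/4 = 0.01368 m²; mean velocity V = ṁ/(ρA) = 3.24/(791 · 0.01368) = 0.2993 m/s.
Reynolds number Re = ρVD/μ = 791 · 0.2993 · 0.132 / 0.00101 = 3.094e+04.
Re > 4000 → turbulent. Relative roughness ε/D = 0.00148/0.132 = 0.0112. Haaland: 1/√f = -1.8 log₁₀[(0.0112/3.7)^1.11 + 6.9/3.094e+04] = -1.8 log₁₀[0.0016 + 0.000223] = 4.93, so f = 0.04114.
Total minor-loss coefficient ΣK = 3·0.64 + 4·0.4 = 3.52.
ΔP = [f·L/D + ΣK]·(ρV²/2) = [0.04114·13.7/0.132 + 3.52]·(791·0.2993²/2) = [4.27 + 3.52]·35.43 = 276 Pa.
ΔP = 276 Pa = 0.00276 bar.

ΔP ≈ 0.00276 bar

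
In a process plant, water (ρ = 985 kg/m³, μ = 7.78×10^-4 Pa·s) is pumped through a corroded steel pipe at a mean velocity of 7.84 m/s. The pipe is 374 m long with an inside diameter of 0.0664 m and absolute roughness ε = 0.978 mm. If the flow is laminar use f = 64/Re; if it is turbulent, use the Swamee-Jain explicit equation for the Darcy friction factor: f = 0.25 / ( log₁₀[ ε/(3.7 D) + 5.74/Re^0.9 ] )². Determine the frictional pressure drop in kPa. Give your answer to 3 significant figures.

Reynolds number Re = ρVD/μ = 985 · 7.84 · 0.0664 / 0.000778 = 6.591e+05.
Re > 4000 → turbulent. Relative roughness ε/D = 0.000978/0.0664 = 0.0147. Swamee-Jain: f = 0.25/(log₁₀[0.0147/3.7 + 5.74/6.591e+05^0.9])² = 0.25/(log₁₀[0.00398 + 3.33e-05])² = 0.25/(-2.396)² = 0.04353.
Darcy-Weisbach: ΔP = f(L/D)(ρV²/2) = 0.04353·(374/0.0664)·(985·7.84²/2) = 0.04353·5633·3.027e+04 = 7.423e+06 Pa.
ΔP = 7.423e+06 Pa = 7420 kPa.

ΔP ≈ 7420 kPa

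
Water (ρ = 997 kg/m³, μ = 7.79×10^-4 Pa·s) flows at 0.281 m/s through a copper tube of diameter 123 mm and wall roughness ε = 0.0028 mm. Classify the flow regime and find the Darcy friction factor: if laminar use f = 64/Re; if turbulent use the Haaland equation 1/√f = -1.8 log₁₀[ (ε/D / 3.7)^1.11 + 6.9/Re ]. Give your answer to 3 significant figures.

f ≈ 0.0213

Re = ρVD/μ = 997·0.281·0.123/0.000779 = 4.424e+04.
Re > 4000 → turbulent. ε/D = 2.8e-06/0.123 = 2.28e-05; Haaland: 1/√f = -1.8 log₁₀[1.64e-06 + 0.000156] = 6.844, so f = 0.02135.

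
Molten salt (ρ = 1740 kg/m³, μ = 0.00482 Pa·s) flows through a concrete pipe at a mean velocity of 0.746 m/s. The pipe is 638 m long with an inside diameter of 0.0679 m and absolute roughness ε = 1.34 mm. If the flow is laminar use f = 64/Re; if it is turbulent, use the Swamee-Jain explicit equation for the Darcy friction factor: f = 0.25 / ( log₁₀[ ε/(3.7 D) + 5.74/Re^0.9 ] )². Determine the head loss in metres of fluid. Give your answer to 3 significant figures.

Reynolds number Re = ρVD/μ = 1740 · 0.746 · 0.0679 / 0.00482 = 1.829e+04.
Re > 4000 → turbulent. Relative roughness ε/D = 0.00134/0.0679 = 0.0197. Swamee-Jain: f = 0.25/(log₁₀[0.0197/3.7 + 5.74/1.829e+04^0.9])² = 0.25/(log₁₀[0.00533 + 0.000838])² = 0.25/(-2.21)² = 0.0512.
Darcy-Weisbach: ΔP = f(L/D)(ρV²/2) = 0.0512·(638/0.0679)·(1740·0.746²/2) = 0.0512·9396·484.2 = 2.329e+05 Pa.
Head loss h_f = ΔP/(ρg) = 2.329e+05/(1740·9.81) = 13.6 m.

h_f ≈ 13.6 m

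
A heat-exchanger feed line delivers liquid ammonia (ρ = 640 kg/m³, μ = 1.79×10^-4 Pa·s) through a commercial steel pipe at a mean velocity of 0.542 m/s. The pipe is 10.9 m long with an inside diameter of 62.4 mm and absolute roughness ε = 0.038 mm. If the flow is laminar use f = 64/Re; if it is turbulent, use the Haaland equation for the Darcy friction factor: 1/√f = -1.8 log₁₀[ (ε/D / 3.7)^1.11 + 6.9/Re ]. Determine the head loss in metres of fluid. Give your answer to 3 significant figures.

Reynolds number Re = ρVD/μ = 640 · 0.542 · 0.0624 / 0.000179 = 1.209e+05.
Re > 4000 → turbulent. Relative roughness ε/D = 3.8e-05/0.0624 = 0.000609. Haaland: 1/√f = -1.8 log₁₀[(0.000609/3.7)^1.11 + 6.9/1.209e+05] = -1.8 log₁₀[6.31e-05 + 5.71e-05] = 7.056, so f = 0.02008.
Darcy-Weisbach: ΔP = f(L/D)(ρV²/2) = 0.02008·(10.9/0.0624)·(640·0.542²/2) = 0.02008·174.7·94 = 329.8 Pa.
Head loss h_f = ΔP/(ρg) = 329.8/(640·9.81) = 0.0525 m.

h_f ≈ 0.0525 m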